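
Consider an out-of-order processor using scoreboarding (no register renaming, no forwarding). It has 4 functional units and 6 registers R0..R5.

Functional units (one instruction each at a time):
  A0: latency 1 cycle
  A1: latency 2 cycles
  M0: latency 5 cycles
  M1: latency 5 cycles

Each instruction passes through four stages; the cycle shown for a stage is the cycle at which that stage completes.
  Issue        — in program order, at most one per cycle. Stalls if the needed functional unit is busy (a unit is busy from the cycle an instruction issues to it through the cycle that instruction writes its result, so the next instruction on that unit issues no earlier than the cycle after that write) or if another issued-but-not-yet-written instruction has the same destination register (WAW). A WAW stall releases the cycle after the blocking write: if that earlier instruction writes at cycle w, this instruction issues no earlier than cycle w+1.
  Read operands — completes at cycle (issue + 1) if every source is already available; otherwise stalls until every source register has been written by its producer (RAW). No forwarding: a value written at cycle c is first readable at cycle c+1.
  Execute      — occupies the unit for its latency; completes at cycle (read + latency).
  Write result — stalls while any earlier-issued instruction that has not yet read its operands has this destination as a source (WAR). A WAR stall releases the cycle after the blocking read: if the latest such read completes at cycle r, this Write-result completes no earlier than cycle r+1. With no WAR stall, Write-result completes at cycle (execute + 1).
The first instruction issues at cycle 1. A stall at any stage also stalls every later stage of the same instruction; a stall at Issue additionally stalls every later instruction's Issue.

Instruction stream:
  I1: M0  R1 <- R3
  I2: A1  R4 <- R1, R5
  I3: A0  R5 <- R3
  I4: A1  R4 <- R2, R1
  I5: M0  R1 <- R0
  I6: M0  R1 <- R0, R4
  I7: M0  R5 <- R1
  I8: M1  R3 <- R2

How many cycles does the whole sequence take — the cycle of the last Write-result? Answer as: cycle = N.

I1  is:1  ro:2  ex:7  wr:8
I2  is:2  ro:9  ex:11  wr:12  — RAW R1: wait I1 write@8
I3  is:3  ro:4  ex:5  wr:10  — WAR R5: wait I2 read@9
I4  is:13  ro:14  ex:16  wr:17  — struct: A1 busy until I2 writes@12
I5  is:14  ro:15  ex:20  wr:21
I6  is:22  ro:23  ex:28  wr:29  — struct: M0 busy until I5 writes@21
I7  is:30  ro:31  ex:36  wr:37  — struct: M0 busy until I6 writes@29
I8  is:31  ro:32  ex:37  wr:38

cycle = 38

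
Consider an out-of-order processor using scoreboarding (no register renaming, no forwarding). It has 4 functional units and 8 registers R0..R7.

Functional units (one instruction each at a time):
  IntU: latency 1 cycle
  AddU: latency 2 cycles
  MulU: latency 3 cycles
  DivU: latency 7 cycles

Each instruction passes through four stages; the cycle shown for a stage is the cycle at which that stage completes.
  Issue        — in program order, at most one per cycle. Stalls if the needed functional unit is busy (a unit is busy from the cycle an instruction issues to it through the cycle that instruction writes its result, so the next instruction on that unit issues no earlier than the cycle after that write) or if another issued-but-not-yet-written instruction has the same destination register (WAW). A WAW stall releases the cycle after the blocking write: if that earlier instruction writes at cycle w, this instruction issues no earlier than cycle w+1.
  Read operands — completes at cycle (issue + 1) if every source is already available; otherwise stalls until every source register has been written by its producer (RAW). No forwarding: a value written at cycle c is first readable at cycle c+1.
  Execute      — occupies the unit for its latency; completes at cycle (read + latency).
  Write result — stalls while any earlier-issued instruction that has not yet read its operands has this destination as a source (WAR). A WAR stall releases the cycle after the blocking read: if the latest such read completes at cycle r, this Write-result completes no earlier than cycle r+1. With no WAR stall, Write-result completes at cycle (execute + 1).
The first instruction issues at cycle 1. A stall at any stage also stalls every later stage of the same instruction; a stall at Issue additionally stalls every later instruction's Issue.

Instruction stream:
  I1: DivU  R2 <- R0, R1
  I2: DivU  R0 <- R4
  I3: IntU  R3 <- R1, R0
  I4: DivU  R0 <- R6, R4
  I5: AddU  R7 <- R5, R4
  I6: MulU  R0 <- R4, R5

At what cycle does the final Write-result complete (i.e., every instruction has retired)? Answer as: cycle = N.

I1: IS=1 RO=2 EX=9 WR=10
I2: IS=11 RO=12 EX=19 WR=20  [struct: DivU busy until I1 writes@10]
I3: IS=12 RO=21 EX=22 WR=23  [RAW R0: wait I2 write@20]
I4: IS=21 RO=22 EX=29 WR=30  [struct: DivU busy until I2 writes@20]
I5: IS=22 RO=23 EX=25 WR=26
I6: IS=31 RO=32 EX=35 WR=36  [WAW R0: wait I4 write@30]

cycle = 36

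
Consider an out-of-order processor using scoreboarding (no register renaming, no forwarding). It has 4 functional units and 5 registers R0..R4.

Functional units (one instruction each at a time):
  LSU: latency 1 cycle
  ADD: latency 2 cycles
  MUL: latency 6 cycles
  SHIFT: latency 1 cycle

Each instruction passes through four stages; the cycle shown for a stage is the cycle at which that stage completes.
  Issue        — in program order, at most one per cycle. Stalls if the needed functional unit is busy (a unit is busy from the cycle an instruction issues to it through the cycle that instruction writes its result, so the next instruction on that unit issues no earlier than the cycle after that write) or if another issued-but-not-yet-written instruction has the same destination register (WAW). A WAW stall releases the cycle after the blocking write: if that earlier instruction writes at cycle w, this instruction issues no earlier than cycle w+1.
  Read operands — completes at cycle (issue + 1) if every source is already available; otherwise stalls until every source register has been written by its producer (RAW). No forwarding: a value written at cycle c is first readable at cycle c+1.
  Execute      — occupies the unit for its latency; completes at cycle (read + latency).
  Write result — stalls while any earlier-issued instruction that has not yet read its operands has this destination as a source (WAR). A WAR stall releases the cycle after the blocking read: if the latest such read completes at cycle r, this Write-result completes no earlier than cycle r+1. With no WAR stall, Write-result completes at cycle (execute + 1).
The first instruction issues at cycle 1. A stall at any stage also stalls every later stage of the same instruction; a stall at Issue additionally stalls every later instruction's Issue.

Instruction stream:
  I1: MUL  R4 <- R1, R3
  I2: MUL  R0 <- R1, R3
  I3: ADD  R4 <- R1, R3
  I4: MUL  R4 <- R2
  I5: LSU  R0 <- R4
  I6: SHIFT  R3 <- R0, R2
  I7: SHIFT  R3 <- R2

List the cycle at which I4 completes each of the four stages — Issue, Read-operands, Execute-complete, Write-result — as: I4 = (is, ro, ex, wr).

cycle 1: issue I1 (MUL)
cycle 2: I1 read-ops
cycle 8: I1 finished on MUL
cycle 9: I1→R4
cycle 10: issue I2 (MUL)
cycle 11: I2 read-ops; issue I3 (ADD)
cycle 12: I3 read-ops
cycle 14: I3 finished on ADD
cycle 15: I3→R4
cycle 17: I2 finished on MUL
cycle 18: I2→R0
cycle 19: issue I4 (MUL)
cycle 20: I4 read-ops; issue I5 (LSU)
cycle 21: issue I6 (SHIFT)
cycle 26: I4 finished on MUL
cycle 27: I4→R4
cycle 28: I5 read-ops
cycle 29: I5 finished on LSU
cycle 30: I5→R0
cycle 31: I6 read-ops
cycle 32: I6 finished on SHIFT
cycle 33: I6→R3
cycle 34: issue I7 (SHIFT)
cycle 35: I7 read-ops
cycle 36: I7 finished on SHIFT
cycle 37: I7→R3

I4 = (19, 20, 26, 27)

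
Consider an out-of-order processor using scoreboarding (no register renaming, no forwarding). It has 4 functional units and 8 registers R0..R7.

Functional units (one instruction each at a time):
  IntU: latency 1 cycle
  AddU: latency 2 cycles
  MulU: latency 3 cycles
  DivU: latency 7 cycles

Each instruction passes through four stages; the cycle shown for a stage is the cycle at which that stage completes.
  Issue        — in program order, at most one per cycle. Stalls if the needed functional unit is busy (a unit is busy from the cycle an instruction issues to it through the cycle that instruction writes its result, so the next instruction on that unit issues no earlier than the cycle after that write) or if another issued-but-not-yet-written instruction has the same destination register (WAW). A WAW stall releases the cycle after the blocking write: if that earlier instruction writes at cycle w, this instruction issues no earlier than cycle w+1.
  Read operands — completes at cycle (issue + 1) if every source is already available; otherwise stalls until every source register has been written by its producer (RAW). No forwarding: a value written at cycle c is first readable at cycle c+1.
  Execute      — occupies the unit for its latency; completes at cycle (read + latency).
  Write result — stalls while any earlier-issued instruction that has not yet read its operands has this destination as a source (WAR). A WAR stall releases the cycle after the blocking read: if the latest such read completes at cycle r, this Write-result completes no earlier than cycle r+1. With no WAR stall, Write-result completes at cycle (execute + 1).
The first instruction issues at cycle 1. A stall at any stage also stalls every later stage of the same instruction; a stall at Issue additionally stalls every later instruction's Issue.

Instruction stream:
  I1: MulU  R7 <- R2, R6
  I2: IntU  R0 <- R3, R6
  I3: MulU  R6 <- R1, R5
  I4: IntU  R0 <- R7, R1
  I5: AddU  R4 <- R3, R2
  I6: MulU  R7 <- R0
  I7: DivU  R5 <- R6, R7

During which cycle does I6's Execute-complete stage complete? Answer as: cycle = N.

[1] I1 issues→MulU
[2] I1 reads | I2 issues→IntU
[3] I2 reads
[4] I2 exec-done
[5] I1 exec-done | I2 writes R0
[6] I1 writes R7
[7] I3 issues→MulU
[8] I3 reads | I4 issues→IntU
[9] I4 reads | I5 issues→AddU
[10] I4 exec-done | I5 reads
[11] I3 exec-done | I4 writes R0
[12] I3 writes R6 | I5 exec-done
[13] I5 writes R4 | I6 issues→MulU
[14] I6 reads | I7 issues→DivU
[17] I6 exec-done
[18] I6 writes R7
[19] I7 reads
[26] I7 exec-done
[27] I7 writes R5

cycle = 17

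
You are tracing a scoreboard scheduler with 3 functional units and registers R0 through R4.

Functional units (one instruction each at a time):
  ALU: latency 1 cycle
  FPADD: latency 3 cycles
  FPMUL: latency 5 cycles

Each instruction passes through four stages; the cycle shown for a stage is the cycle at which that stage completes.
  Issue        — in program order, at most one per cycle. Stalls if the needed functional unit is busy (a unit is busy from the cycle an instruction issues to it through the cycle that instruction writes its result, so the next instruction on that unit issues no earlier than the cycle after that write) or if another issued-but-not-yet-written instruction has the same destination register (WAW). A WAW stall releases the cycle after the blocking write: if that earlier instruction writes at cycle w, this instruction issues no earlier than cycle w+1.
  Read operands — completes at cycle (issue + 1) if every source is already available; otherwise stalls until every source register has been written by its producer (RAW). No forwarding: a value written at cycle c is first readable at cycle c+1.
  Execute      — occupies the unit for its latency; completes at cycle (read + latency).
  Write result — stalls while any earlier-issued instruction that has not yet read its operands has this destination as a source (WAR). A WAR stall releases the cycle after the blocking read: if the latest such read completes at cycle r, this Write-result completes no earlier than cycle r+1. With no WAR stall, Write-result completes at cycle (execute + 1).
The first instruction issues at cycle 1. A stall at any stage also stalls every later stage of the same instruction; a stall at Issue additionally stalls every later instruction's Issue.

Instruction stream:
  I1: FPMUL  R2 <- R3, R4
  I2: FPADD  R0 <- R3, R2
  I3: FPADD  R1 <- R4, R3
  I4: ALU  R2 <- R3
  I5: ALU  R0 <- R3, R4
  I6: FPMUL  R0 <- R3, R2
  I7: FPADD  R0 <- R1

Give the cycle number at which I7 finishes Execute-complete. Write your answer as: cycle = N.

1) issue 1, read 2, done 7, write 8
2) issue 2, read 9, done 12, write 13  <RAW R2: wait I1 write@8>
3) issue 14, read 15, done 18, write 19  <struct: FPADD busy until I2 writes@13>
4) issue 15, read 16, done 17, write 18
5) issue 19, read 20, done 21, write 22  <struct: ALU busy until I4 writes@18>
6) issue 23, read 24, done 29, write 30  <WAW R0: wait I5 write@22>
7) issue 31, read 32, done 35, write 36  <WAW R0: wait I6 write@30>

cycle = 35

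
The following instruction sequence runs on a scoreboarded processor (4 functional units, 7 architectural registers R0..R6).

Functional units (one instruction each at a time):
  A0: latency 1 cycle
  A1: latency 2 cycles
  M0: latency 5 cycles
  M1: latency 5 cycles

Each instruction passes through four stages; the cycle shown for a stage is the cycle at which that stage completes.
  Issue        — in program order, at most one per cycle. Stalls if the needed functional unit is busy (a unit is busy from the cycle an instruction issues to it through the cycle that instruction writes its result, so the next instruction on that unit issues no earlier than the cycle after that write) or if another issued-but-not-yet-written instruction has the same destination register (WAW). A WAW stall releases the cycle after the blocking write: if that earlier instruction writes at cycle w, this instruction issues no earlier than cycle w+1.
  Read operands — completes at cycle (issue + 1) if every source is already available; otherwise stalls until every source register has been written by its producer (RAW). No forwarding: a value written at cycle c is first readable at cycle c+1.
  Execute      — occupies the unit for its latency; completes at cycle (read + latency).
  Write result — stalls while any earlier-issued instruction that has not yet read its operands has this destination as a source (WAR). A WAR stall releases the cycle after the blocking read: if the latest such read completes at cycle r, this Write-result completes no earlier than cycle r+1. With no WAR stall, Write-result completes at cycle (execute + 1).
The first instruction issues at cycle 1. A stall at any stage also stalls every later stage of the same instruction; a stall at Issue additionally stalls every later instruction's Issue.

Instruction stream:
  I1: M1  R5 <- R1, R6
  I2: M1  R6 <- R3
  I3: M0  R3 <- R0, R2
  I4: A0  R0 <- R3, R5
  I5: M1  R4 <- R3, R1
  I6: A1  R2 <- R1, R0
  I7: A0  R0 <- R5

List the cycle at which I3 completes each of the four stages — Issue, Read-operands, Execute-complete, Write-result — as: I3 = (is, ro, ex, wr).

[1] issue I1 (M1)
[2] I1 read-ops
[7] I1 finished on M1
[8] I1→R5
[9] issue I2 (M1)
[10] I2 read-ops · issue I3 (M0)
[11] I3 read-ops · issue I4 (A0)
[15] I2 finished on M1
[16] I2→R6 · I3 finished on M0
[17] I3→R3 · issue I5 (M1)
[18] I4 read-ops · I5 read-ops · issue I6 (A1)
[19] I4 finished on A0
[20] I4→R0
[21] I6 read-ops · issue I7 (A0)
[22] I7 read-ops
[23] I5 finished on M1 · I6 finished on A1 · I7 finished on A0
[24] I5→R4 · I6→R2 · I7→R0

I3 = (10, 11, 16, 17)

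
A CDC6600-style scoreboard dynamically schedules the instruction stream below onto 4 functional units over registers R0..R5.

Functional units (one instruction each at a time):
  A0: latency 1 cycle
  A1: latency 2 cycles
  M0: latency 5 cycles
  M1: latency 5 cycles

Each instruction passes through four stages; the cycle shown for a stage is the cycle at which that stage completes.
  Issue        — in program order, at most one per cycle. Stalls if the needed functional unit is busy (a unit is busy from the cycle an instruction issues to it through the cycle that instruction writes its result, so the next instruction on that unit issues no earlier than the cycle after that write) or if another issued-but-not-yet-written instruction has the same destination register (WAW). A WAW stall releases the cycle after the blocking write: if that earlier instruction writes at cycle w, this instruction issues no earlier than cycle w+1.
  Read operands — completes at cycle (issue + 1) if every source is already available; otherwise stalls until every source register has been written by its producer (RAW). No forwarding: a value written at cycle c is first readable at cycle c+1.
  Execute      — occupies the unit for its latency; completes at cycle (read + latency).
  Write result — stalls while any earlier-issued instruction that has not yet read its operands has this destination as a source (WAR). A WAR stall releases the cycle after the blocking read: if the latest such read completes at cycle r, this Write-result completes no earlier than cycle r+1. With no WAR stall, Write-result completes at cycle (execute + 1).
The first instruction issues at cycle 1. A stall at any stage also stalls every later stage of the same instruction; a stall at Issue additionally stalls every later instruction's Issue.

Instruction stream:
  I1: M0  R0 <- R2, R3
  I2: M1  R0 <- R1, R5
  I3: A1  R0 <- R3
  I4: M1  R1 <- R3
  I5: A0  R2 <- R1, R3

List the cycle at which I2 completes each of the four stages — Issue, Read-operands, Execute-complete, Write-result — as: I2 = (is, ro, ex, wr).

I2 = (9, 10, 15, 16)

[1] I1 dispatched to M0
[2] I1 operands ready
[7] I1 complete
[8] R0←I1
[9] I2 dispatched to M1
[10] I2 operands ready
[15] I2 complete
[16] R0←I2
[17] I3 dispatched to A1
[18] I3 operands ready · I4 dispatched to M1
[19] I4 operands ready · I5 dispatched to A0
[20] I3 complete
[21] R0←I3
[24] I4 complete
[25] R1←I4
[26] I5 operands ready
[27] I5 complete
[28] R2←I5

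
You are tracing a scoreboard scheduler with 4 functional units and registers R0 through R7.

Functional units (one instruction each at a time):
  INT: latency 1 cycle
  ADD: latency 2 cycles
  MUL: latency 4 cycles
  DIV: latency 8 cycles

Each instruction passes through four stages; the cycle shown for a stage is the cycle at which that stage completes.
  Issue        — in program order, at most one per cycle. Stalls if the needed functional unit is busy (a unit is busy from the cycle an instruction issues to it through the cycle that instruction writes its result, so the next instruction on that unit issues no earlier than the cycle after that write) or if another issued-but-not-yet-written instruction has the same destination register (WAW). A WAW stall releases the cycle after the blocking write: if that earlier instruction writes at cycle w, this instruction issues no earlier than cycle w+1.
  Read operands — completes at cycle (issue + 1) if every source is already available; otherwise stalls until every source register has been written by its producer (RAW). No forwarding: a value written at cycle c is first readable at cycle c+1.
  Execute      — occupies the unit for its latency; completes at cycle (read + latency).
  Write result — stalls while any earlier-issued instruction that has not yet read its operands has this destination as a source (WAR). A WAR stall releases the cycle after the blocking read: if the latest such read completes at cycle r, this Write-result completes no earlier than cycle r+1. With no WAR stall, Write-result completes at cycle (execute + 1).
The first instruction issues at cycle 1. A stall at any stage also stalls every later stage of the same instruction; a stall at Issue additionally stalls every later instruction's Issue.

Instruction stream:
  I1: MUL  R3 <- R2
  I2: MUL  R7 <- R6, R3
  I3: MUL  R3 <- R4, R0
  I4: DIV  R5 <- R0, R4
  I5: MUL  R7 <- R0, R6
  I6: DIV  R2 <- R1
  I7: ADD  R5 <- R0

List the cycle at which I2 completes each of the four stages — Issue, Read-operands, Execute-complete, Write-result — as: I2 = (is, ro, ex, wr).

I2 = (8, 9, 13, 14)

  I1 | 1 | 2 | 6 | 7
  I2 | 8 | 9 | 13 | 14   struct: MUL busy until I1 writes@7
  I3 | 15 | 16 | 20 | 21   struct: MUL busy until I2 writes@14
  I4 | 16 | 17 | 25 | 26
  I5 | 22 | 23 | 27 | 28   struct: MUL busy until I3 writes@21
  I6 | 27 | 28 | 36 | 37   struct: DIV busy until I4 writes@26
  I7 | 28 | 29 | 31 | 32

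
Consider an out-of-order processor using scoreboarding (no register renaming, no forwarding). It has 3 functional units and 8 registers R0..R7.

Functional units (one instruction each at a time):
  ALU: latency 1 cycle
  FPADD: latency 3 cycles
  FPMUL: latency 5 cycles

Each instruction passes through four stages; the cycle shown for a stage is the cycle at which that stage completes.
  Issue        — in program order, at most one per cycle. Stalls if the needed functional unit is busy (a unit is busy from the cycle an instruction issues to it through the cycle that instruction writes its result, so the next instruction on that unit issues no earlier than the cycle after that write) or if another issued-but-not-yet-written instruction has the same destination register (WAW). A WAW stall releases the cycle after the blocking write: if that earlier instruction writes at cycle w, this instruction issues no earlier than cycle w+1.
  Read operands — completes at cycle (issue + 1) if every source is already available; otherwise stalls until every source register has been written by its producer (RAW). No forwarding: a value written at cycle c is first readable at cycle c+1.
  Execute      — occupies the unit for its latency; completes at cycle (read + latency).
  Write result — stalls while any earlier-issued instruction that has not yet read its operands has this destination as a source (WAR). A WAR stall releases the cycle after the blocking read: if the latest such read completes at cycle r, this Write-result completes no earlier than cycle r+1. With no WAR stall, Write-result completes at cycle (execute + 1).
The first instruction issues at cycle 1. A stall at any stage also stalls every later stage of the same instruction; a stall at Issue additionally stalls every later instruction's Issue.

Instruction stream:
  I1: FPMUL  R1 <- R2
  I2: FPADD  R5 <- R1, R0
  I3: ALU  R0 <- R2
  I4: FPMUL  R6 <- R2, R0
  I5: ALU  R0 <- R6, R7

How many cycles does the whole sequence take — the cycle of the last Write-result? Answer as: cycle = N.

I1: IS=1 RO=2 EX=7 WR=8
I2: IS=2 RO=9 EX=12 WR=13  [RAW R1: wait I1 write@8]
I3: IS=3 RO=4 EX=5 WR=10  [WAR R0: wait I2 read@9]
I4: IS=9 RO=11 EX=16 WR=17  [struct: FPMUL busy until I1 writes@8; RAW R0: wait I3 write@10]
I5: IS=11 RO=18 EX=19 WR=20  [struct: ALU busy until I3 writes@10; RAW R6: wait I4 write@17]

cycle = 20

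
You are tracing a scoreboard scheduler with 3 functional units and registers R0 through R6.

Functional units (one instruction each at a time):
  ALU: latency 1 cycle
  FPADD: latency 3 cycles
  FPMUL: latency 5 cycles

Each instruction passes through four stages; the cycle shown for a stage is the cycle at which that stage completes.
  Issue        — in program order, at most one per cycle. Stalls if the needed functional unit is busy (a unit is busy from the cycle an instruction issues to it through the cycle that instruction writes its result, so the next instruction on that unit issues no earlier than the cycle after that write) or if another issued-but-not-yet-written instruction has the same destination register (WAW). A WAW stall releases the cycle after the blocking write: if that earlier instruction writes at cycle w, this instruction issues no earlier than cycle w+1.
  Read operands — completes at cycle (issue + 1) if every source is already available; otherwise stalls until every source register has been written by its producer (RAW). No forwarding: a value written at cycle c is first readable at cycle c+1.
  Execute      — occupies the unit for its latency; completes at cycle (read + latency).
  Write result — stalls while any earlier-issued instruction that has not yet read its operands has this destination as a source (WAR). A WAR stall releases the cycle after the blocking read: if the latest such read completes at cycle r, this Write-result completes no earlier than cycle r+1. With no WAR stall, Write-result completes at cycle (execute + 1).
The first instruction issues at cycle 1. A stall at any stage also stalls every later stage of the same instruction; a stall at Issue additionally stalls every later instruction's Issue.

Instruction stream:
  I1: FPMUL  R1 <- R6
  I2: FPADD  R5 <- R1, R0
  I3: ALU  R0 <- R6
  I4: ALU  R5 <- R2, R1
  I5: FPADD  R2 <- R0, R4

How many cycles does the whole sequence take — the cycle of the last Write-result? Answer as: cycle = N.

t=1  I1 dispatched to FPMUL
t=2  I1 operands ready; I2 dispatched to FPADD
t=3  I3 dispatched to ALU
t=4  I3 operands ready
t=5  I3 complete
t=7  I1 complete
t=8  R1←I1
t=9  I2 operands ready
t=10  R0←I3
t=12  I2 complete
t=13  R5←I2
t=14  I4 dispatched to ALU
t=15  I4 operands ready; I5 dispatched to FPADD
t=16  I4 complete; I5 operands ready
t=17  R5←I4
t=19  I5 complete
t=20  R2←I5

cycle = 20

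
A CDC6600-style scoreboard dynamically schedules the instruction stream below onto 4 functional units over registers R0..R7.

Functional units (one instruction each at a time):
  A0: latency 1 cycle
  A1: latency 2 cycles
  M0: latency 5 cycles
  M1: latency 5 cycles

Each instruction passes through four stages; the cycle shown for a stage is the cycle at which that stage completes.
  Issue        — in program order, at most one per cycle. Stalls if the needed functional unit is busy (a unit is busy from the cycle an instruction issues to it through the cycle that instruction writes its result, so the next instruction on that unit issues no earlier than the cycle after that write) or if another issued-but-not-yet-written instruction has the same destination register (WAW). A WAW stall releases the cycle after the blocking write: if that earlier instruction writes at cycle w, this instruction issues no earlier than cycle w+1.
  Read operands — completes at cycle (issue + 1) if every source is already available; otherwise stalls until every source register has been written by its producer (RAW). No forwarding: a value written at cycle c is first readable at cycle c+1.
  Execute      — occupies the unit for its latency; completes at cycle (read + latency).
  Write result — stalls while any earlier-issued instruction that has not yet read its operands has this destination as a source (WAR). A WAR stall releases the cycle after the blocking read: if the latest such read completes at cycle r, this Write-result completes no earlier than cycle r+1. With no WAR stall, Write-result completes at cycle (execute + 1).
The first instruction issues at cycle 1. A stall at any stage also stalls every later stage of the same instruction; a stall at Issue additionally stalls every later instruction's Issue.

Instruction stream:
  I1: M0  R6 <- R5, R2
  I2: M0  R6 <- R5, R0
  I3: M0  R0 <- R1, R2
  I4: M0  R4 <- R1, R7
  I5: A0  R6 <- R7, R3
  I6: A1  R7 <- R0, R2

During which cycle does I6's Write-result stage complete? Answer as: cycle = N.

cycle = 31

I1  is:1  ro:2  ex:7  wr:8
I2  is:9  ro:10  ex:15  wr:16  — struct: M0 busy until I1 writes@8
I3  is:17  ro:18  ex:23  wr:24  — struct: M0 busy until I2 writes@16
I4  is:25  ro:26  ex:31  wr:32  — struct: M0 busy until I3 writes@24
I5  is:26  ro:27  ex:28  wr:29
I6  is:27  ro:28  ex:30  wr:31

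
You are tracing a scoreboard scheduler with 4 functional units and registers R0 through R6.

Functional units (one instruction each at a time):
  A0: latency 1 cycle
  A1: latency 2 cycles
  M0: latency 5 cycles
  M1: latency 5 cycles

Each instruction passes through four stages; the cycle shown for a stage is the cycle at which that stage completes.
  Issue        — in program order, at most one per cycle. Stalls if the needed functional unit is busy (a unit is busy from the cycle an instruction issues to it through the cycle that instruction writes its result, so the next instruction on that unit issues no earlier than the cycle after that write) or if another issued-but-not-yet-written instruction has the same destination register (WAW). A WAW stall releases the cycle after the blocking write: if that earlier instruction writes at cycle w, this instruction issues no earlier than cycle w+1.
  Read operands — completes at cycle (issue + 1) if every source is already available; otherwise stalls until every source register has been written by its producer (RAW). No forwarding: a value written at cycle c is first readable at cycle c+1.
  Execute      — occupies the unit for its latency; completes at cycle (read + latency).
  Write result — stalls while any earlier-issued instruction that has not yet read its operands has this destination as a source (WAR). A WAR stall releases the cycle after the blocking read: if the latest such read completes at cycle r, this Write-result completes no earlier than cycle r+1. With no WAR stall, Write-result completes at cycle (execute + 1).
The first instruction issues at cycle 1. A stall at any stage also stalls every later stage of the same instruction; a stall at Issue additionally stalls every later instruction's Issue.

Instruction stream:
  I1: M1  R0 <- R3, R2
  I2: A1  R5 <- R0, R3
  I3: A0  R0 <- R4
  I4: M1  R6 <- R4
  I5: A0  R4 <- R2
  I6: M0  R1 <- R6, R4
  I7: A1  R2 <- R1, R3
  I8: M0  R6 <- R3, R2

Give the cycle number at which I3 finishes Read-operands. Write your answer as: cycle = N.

cycle = 10

I1  is:1  ro:2  ex:7  wr:8
I2  is:2  ro:9  ex:11  wr:12  — RAW R0: wait I1 write@8
I3  is:9  ro:10  ex:11  wr:12  — WAW R0: wait I1 write@8
I4  is:10  ro:11  ex:16  wr:17
I5  is:13  ro:14  ex:15  wr:16  — struct: A0 busy until I3 writes@12
I6  is:14  ro:18  ex:23  wr:24  — RAW R6: wait I4 write@17
I7  is:15  ro:25  ex:27  wr:28  — RAW R1: wait I6 write@24
I8  is:25  ro:29  ex:34  wr:35  — struct: M0 busy until I6 writes@24, RAW R2: wait I7 write@28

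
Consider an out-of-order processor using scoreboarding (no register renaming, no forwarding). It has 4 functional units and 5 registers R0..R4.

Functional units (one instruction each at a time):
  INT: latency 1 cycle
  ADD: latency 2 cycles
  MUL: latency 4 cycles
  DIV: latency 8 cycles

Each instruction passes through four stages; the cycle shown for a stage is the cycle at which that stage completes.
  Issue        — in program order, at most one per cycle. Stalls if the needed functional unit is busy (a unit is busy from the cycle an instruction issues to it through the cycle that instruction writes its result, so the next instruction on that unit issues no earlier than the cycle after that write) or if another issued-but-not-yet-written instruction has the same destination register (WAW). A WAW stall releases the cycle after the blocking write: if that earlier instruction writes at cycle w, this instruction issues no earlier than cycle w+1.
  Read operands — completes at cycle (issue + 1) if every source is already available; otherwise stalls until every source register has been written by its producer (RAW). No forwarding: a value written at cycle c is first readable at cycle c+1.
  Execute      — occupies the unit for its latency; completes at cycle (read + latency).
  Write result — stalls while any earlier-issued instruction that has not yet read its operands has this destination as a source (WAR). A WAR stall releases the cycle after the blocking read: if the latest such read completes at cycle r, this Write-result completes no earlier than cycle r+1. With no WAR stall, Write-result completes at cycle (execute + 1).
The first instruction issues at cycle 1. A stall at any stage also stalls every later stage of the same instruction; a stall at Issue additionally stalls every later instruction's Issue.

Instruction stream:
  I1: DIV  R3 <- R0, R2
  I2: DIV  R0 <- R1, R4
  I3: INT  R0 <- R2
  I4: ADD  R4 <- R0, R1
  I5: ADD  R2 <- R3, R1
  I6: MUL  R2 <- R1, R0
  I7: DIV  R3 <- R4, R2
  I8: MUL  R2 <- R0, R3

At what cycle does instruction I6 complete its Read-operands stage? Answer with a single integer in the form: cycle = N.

cycle = 37

c1: I1 dispatched to DIV
c2: I1 operands ready
c10: I1 complete
c11: R3←I1
c12: I2 dispatched to DIV
c13: I2 operands ready
c21: I2 complete
c22: R0←I2
c23: I3 dispatched to INT
c24: I3 operands ready, I4 dispatched to ADD
c25: I3 complete
c26: R0←I3
c27: I4 operands ready
c29: I4 complete
c30: R4←I4
c31: I5 dispatched to ADD
c32: I5 operands ready
c34: I5 complete
c35: R2←I5
c36: I6 dispatched to MUL
c37: I6 operands ready, I7 dispatched to DIV
c41: I6 complete
c42: R2←I6
c43: I7 operands ready, I8 dispatched to MUL
c51: I7 complete
c52: R3←I7
c53: I8 operands ready
c57: I8 complete
c58: R2←I8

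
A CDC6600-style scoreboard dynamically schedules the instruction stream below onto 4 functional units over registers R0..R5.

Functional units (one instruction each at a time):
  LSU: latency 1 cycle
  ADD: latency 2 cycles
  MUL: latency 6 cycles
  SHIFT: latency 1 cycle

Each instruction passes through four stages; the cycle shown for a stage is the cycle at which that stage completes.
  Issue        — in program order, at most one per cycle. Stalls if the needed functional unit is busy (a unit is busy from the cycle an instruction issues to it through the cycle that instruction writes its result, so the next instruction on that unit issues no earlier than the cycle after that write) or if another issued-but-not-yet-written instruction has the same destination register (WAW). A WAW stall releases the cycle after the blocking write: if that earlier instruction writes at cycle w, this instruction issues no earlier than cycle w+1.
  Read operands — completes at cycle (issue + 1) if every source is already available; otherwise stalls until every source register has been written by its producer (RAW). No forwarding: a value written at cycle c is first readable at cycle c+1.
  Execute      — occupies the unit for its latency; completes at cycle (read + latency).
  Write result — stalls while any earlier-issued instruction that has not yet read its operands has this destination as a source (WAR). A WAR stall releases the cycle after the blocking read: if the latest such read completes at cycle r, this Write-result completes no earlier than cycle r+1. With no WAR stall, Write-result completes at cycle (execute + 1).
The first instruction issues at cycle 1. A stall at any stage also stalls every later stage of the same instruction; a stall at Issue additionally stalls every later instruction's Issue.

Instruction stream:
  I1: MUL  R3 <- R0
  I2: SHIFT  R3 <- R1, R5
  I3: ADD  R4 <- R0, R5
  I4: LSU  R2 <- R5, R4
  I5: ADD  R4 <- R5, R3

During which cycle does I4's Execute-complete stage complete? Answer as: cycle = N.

cycle = 17

[1] I1 dispatched to MUL
[2] I1 operands ready
[8] I1 complete
[9] R3←I1
[10] I2 dispatched to SHIFT
[11] I2 operands ready, I3 dispatched to ADD
[12] I2 complete, I3 operands ready, I4 dispatched to LSU
[13] R3←I2
[14] I3 complete
[15] R4←I3
[16] I4 operands ready, I5 dispatched to ADD
[17] I4 complete, I5 operands ready
[18] R2←I4
[19] I5 complete
[20] R4←I5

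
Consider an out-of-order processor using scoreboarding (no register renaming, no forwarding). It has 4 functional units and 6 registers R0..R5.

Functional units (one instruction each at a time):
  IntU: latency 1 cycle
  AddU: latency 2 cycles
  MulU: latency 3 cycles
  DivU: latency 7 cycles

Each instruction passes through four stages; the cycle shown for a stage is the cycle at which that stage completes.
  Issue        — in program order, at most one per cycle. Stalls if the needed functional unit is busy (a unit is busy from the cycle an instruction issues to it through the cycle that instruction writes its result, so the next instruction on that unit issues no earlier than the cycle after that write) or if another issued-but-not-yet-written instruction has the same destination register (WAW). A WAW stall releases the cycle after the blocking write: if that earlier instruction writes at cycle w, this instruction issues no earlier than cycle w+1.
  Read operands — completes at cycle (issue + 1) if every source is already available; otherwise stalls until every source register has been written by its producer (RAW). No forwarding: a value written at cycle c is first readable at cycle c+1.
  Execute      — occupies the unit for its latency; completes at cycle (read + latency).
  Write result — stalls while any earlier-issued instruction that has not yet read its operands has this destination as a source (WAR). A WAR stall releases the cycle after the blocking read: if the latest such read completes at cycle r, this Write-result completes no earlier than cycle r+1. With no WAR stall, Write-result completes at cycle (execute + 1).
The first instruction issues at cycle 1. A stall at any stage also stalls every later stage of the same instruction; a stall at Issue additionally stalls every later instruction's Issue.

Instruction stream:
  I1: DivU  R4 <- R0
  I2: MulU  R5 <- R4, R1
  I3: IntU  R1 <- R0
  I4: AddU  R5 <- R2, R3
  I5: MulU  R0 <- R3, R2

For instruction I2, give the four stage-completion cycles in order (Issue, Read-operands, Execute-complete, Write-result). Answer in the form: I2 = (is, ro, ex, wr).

t=1  I1→DivU
t=2  I1 RO · I2→MulU
t=3  I3→IntU
t=4  I3 RO
t=5  I3 EX
t=9  I1 EX
t=10  I1 WR R4
t=11  I2 RO
t=12  I3 WR R1
t=14  I2 EX
t=15  I2 WR R5
t=16  I4→AddU
t=17  I4 RO · I5→MulU
t=18  I5 RO
t=19  I4 EX
t=20  I4 WR R5
t=21  I5 EX
t=22  I5 WR R0

I2 = (2, 11, 14, 15)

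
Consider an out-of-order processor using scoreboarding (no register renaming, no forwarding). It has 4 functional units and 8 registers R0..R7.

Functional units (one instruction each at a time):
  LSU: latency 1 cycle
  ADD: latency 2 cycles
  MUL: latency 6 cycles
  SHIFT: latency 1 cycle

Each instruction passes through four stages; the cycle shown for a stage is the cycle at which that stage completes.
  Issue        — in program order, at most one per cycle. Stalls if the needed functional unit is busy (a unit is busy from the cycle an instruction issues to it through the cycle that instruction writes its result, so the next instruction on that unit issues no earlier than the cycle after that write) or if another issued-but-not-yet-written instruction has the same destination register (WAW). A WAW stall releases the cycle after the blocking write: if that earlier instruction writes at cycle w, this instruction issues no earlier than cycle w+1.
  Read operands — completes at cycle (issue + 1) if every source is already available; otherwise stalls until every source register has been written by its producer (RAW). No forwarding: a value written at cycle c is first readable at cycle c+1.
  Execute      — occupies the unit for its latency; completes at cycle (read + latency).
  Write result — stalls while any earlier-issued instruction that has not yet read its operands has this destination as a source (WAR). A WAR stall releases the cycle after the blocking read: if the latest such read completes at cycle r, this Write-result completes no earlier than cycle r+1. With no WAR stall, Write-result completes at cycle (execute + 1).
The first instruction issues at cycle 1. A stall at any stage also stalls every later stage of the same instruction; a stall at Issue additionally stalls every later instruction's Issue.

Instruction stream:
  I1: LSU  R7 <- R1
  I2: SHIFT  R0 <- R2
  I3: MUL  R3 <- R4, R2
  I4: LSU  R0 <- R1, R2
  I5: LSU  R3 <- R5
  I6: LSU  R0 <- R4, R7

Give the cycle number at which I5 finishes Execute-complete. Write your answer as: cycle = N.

c1: issue I1 (LSU)
c2: I1 read-ops · issue I2 (SHIFT)
c3: I1 finished on LSU · I2 read-ops · issue I3 (MUL)
c4: I1→R7 · I2 finished on SHIFT · I3 read-ops
c5: I2→R0
c6: issue I4 (LSU)
c7: I4 read-ops
c8: I4 finished on LSU
c9: I4→R0
c10: I3 finished on MUL
c11: I3→R3
c12: issue I5 (LSU)
c13: I5 read-ops
c14: I5 finished on LSU
c15: I5→R3
c16: issue I6 (LSU)
c17: I6 read-ops
c18: I6 finished on LSU
c19: I6→R0

cycle = 14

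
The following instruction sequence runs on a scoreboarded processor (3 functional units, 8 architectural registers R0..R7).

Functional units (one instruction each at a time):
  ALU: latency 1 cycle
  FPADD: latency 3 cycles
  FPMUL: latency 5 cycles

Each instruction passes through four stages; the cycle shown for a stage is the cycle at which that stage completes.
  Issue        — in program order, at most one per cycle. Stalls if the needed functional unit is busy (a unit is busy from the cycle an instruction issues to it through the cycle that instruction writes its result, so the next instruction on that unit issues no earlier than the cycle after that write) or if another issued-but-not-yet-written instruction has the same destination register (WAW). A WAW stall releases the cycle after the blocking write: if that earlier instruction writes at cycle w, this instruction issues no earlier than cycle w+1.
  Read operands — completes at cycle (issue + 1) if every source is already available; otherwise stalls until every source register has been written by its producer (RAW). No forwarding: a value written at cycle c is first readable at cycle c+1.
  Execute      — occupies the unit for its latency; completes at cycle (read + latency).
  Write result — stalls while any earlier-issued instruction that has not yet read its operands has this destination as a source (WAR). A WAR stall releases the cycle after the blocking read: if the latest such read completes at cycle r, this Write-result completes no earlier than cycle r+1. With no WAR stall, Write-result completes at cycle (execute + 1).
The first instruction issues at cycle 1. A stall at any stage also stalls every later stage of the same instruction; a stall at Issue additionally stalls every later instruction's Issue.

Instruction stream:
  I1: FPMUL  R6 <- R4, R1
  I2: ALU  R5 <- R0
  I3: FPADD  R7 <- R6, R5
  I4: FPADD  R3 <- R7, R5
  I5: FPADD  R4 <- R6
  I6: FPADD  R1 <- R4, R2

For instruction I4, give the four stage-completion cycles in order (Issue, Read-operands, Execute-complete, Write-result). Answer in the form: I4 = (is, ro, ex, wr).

I4 = (14, 15, 18, 19)

I1: IS=1 RO=2 EX=7 WR=8
I2: IS=2 RO=3 EX=4 WR=5
I3: IS=3 RO=9 EX=12 WR=13  [RAW R6: wait I1 write@8]
I4: IS=14 RO=15 EX=18 WR=19  [struct: FPADD busy until I3 writes@13]
I5: IS=20 RO=21 EX=24 WR=25  [struct: FPADD busy until I4 writes@19]
I6: IS=26 RO=27 EX=30 WR=31  [struct: FPADD busy until I5 writes@25]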